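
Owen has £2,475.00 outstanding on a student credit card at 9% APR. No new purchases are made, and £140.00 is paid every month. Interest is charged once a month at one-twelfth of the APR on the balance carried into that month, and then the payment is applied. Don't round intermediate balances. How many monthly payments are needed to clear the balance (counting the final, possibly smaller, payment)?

Monthly rate r = 9%/12 = 0.75% = 0.0075.
Recurrence: B ← B·(1+r) − £140.00.
Month 1: interest £18.56; balance after payment £2,353.56.
Month 2: interest £17.65; balance after payment £2,231.21.
Closed form: n = −ln(1 − rB₀/P)/ln(1+r) = −ln(0.86741)/ln(1.0075) ≈ 19.037, so the balance reaches zero during payment 20.

20 months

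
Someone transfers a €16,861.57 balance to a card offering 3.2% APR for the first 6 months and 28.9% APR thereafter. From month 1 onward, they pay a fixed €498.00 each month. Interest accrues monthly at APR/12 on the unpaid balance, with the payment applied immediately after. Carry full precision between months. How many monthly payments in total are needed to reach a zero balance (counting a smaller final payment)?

Promo months 1–6 at r₀ = 3.2%/12 = 0.00266667; months 7+ at r₁ = 28.9%/12 = 0.0240833.
After month 6: iterate B ← B·(1+r₀) − €498.00 for 6 months → €14,125.17.
Then at r₁ with €498.00/mo: n₂ = −ln(1 − r₁·B/P)/ln(1+r₁) ≈ 48.29 → 49 more payments.

55 payments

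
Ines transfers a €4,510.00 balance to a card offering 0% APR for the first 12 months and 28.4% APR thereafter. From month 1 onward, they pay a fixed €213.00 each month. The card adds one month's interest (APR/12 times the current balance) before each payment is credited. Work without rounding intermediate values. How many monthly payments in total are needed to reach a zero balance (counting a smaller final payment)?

23 payments

Promo months 1–12 at r₀ = 0%/12 = 0; months 13+ at r₁ = 28.4%/12 = 0.0236667.
After month 12 (no interest yet): B = €4,510.00 − 12·€213.00 = €1,954.00.
Then at r₁ with €213.00/mo: n₂ = −ln(1 − r₁·B/P)/ln(1+r₁) ≈ 10.46 → 11 more payments.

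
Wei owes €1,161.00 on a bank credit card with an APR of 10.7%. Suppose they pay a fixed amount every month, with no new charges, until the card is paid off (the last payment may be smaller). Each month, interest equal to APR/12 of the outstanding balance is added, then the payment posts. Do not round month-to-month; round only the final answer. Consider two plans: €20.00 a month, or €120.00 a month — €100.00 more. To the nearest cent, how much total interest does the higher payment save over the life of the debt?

€422.81

Monthly rate r = 10.7%/12 = 0.891667% = 0.00891667.
At €20.00/mo: n = ⌈−ln(1 − rB₀/P)/ln(1+r)⌉ = 83 payments (last €2.45); total interest = total paid − €1,161.00 = €481.45.
At €120.00/mo: 11 payments (last €19.64); total interest €58.64.
Interest saved = €481.45 − €58.64 = €422.81.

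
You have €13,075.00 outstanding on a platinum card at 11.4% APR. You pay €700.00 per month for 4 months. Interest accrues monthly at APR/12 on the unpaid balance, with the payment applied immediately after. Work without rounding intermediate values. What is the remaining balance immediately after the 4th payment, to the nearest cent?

Monthly rate r = 11.4%/12 = 0.95% = 0.0095.
Each month: B ← B·(1+r) − €700.00.
Month 1: interest €124.21; balance after payment €12,499.21.
Month 2: interest €118.74; balance after payment €11,917.96.
Month 3: interest €113.22; balance after payment €11,331.18.
Month 4: interest €107.65; balance after payment €10,738.82.

€10,738.82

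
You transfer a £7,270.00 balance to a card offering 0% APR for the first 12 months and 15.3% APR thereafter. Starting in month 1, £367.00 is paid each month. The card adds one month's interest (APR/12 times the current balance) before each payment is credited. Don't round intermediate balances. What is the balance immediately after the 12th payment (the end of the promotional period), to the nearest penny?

Promo months 1–12 at r₀ = 0%/12 = 0; months 13+ at r₁ = 15.3%/12 = 0.01275.
After month 12 (no interest yet): B = £7,270.00 − 12·£367.00 = £2,866.00.

£2,866.00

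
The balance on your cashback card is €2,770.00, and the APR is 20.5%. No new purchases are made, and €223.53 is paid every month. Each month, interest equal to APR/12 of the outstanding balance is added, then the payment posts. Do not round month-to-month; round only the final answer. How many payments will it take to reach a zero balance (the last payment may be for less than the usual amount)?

15 payments

Monthly rate r = 20.5%/12 = 1.70833% = 0.0170833.
Recurrence: B ← B·(1+r) − €223.53.
Month 1: interest €47.32; balance after payment €2,593.79.
Month 2: interest €44.31; balance after payment €2,414.57.
Closed form: n = −ln(1 − rB₀/P)/ln(1+r) = −ln(0.7883)/ln(1.01708) ≈ 14.043, so the balance reaches zero during payment 15.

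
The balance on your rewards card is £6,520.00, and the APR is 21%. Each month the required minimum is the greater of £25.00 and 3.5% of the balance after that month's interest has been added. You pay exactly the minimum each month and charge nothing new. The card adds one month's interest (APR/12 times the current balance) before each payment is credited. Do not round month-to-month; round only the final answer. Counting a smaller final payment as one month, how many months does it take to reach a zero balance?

161 months

Monthly rate r = 21%/12 = 1.75% = 0.0175.
While 3.5% of the post-interest balance exceeds £25.00, each month B ← (B·(1+r))·(1 − 0.035), i.e. B shrinks by the factor (1+r)·0.965 = 0.98189.
This holds for months 1–122. Entering month 123 the balance is £701.10; 3.5% of the post-interest balance is now below £25.00, so the flat £25.00 minimum applies from here.
From month 123 a fixed £25.00 at rate r clears £701.10 in 39 more payments. Total: 122 + 39 = 161 months.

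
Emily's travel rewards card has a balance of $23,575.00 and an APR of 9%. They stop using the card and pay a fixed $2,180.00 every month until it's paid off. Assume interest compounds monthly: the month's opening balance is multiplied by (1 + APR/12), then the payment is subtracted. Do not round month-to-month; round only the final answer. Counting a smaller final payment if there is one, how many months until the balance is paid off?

12 months

Monthly rate r = 9%/12 = 0.75% = 0.0075.
Recurrence: B ← B·(1+r) − $2,180.00.
Month 1: interest $176.81; balance after payment $21,571.81.
Month 2: interest $161.79; balance after payment $19,553.60.
Closed form: n = −ln(1 − rB₀/P)/ln(1+r) = −ln(0.91889)/ln(1.0075) ≈ 11.320, so the balance reaches zero during payment 12.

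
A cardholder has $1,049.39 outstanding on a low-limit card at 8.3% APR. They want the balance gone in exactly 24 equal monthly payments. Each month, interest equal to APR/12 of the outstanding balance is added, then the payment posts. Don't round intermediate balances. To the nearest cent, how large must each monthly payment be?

$47.60

Monthly rate r = 8.3%/12 = 0.691667% = 0.00691667.
Level-payment amortization: P = B₀·r / (1 − (1+r)^(−n)) = 1049.39·0.00691667 / (1 − 1.00692^(−24)).
Denominator 1 − (1+r)^(−24) = 0.152469583.
P = 7.25828 / 0.152469583 ≈ 47.60.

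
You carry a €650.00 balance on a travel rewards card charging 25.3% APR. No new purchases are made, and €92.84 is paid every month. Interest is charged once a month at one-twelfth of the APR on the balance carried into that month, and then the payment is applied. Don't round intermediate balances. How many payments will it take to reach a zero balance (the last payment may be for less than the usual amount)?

Monthly rate r = 25.3%/12 = 2.10833% = 0.0210833.
Recurrence: B ← B·(1+r) − €92.84.
Month 1: interest €13.70; balance after payment €570.86.
Month 2: interest €12.04; balance after payment €490.06.
Closed form: n = −ln(1 − rB₀/P)/ln(1+r) = −ln(0.85239)/ln(1.02108) ≈ 7.655, so the balance reaches zero during payment 8.

8 months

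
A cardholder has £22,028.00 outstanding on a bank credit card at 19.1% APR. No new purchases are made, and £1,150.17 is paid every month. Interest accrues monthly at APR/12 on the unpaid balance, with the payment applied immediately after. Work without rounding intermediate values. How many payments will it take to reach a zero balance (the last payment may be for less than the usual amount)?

Monthly rate r = 19.1%/12 = 1.59167% = 0.0159167.
Recurrence: B ← B·(1+r) − £1,150.17.
Month 1: interest £350.61; balance after payment £21,228.44.
Month 2: interest £337.89; balance after payment £20,416.16.
Closed form: n = −ln(1 − rB₀/P)/ln(1+r) = −ln(0.69516)/ln(1.01592) ≈ 23.026, so the balance reaches zero during payment 24.

24 payments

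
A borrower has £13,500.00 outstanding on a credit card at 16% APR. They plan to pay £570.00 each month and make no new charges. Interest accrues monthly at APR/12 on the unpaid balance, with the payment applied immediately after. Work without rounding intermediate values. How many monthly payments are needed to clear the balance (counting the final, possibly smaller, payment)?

Monthly rate r = 16%/12 = 1.33333% = 0.0133333.
Recurrence: B ← B·(1+r) − £570.00.
Month 1: interest £180.00; balance after payment £13,110.00.
Month 2: interest £174.80; balance after payment £12,714.80.
Closed form: n = −ln(1 − rB₀/P)/ln(1+r) = −ln(0.68421)/ln(1.01333) ≈ 28.651, so the balance reaches zero during payment 29.

29 months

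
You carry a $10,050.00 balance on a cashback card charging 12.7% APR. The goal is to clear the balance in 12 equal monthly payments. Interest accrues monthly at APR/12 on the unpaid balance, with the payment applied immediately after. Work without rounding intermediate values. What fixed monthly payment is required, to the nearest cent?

$896.22

Monthly rate r = 12.7%/12 = 1.05833% = 0.0105833.
Level-payment amortization: P = B₀·r / (1 − (1+r)^(−n)) = 10050.00·0.0105833 / (1 − 1.01058^(−12)).
Denominator 1 − (1+r)^(−12) = 0.118678385.
P = 106.362 / 0.118678385 ≈ 896.22.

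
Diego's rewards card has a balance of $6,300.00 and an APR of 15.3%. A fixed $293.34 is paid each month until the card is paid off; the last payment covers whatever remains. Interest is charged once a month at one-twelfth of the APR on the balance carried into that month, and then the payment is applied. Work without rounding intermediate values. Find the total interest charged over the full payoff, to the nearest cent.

$1,108.75

Monthly rate r = 15.3%/12 = 1.275% = 0.01275.
Payoff takes n = ⌈−ln(1 − rB₀/P)/ln(1+r)⌉ = ⌈25.255⌉ = 26 payments; the last is $75.25.
Total paid = 25·$293.34 + $75.25 = $7,408.75.
Total interest = total paid − principal = $7,408.75 − $6,300.00 = $1,108.75.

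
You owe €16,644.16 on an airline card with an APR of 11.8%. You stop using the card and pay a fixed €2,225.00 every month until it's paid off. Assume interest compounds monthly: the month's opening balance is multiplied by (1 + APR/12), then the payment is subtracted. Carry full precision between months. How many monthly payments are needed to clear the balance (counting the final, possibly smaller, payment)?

8 payments

Monthly rate r = 11.8%/12 = 0.983333% = 0.00983333.
Recurrence: B ← B·(1+r) − €2,225.00.
Month 1: interest €163.67; balance after payment €14,582.83.
Month 2: interest €143.40; balance after payment €12,501.23.
Closed form: n = −ln(1 − rB₀/P)/ln(1+r) = −ln(0.92644)/ln(1.00983) ≈ 7.808, so the balance reaches zero during payment 8.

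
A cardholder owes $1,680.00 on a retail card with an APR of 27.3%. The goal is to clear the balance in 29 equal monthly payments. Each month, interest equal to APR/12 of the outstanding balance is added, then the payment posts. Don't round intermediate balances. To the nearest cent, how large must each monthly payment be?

$79.76

Monthly rate r = 27.3%/12 = 2.275% = 0.02275.
Level-payment amortization: P = B₀·r / (1 − (1+r)^(−n)) = 1680.00·0.02275 / (1 − 1.02275^(−29)).
Denominator 1 − (1+r)^(−29) = 0.47918337.
P = 38.22 / 0.47918337 ≈ 79.76.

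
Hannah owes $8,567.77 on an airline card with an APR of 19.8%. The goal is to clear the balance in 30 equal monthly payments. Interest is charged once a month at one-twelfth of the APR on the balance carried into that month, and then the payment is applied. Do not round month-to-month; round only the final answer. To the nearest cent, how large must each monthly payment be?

Monthly rate r = 19.8%/12 = 1.65% = 0.0165.
Level-payment amortization: P = B₀·r / (1 − (1+r)^(−n)) = 8567.77·0.0165 / (1 − 1.0165^(−30)).
Denominator 1 − (1+r)^(−30) = 0.387961826.
P = 141.368 / 0.387961826 ≈ 364.39.

$364.39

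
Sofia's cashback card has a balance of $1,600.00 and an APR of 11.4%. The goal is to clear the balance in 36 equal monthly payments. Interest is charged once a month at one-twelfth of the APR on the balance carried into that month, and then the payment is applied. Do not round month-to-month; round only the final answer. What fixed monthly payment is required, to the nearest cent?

$52.69

Monthly rate r = 11.4%/12 = 0.95% = 0.0095.
Level-payment amortization: P = B₀·r / (1 − (1+r)^(−n)) = 1600.00·0.0095 / (1 − 1.0095^(−36)).
Denominator 1 − (1+r)^(−36) = 0.288504165.
P = 15.2 / 0.288504165 ≈ 52.69.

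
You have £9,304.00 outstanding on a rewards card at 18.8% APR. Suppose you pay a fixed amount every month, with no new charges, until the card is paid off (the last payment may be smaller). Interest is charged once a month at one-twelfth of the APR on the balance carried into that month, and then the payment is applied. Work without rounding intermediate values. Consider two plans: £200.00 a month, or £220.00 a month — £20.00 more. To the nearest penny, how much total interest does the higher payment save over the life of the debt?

Monthly rate r = 18.8%/12 = 1.56667% = 0.0156667.
At £200.00/mo: n = ⌈−ln(1 − rB₀/P)/ln(1+r)⌉ = 84 payments (last £189.15); total interest = total paid − £9,304.00 = £7,485.15.
At £220.00/mo: 70 payments (last £194.64); total interest £6,070.64.
Interest saved = £7,485.15 − £6,070.64 = £1,414.51.

£1,414.51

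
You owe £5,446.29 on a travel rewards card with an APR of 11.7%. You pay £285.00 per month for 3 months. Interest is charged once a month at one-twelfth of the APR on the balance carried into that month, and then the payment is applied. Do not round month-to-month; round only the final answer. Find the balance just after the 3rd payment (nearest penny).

£4,743.79

Monthly rate r = 11.7%/12 = 0.975% = 0.00975.
Each month: B ← B·(1+r) − £285.00.
Month 1: interest £53.10; balance after payment £5,214.39.
Month 2: interest £50.84; balance after payment £4,980.23.
Month 3: interest £48.56; balance after payment £4,743.79.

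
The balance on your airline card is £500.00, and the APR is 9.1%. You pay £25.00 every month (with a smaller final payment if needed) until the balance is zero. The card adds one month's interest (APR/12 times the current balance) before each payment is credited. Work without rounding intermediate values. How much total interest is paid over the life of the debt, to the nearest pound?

£44

Monthly rate r = 9.1%/12 = 0.758333% = 0.00758333.
Payoff takes n = ⌈−ln(1 − rB₀/P)/ln(1+r)⌉ = ⌈21.772⌉ = 22 payments; the last is £19.32.
Total paid = 21·£25.00 + £19.32 = £544.32.
Total interest = total paid − principal = £544.32 − £500.00 = £44.32.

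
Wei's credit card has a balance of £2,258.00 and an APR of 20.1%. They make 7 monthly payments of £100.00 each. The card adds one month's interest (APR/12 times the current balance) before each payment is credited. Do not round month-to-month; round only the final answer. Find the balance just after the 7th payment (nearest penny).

£1,800.26

Monthly rate r = 20.1%/12 = 1.675% = 0.01675.
Each month: B ← B·(1+r) − £100.00.
Month 1: interest £37.82; balance after payment £2,195.82.
Month 2: interest £36.78; balance after payment £2,132.60.
Month 3: interest £35.72; balance after payment £2,068.32.
Month 4: interest £34.64; balance after payment £2,002.97.
Month 5: interest £33.55; balance after payment £1,936.52.
Month 6: interest £32.44; balance after payment £1,868.95.
Month 7: interest £31.30; balance after payment £1,800.26.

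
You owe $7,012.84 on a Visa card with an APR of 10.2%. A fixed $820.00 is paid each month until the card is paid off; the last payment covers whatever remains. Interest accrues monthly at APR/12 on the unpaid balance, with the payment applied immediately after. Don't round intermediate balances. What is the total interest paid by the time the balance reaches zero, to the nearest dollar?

Monthly rate r = 10.2%/12 = 0.85% = 0.0085.
Payoff takes n = ⌈−ln(1 − rB₀/P)/ln(1+r)⌉ = ⌈8.917⌉ = 9 payments; the last is $751.97.
Total paid = 8·$820.00 + $751.97 = $7,311.97.
Total interest = total paid − principal = $7,311.97 − $7,012.84 = $299.13.

$299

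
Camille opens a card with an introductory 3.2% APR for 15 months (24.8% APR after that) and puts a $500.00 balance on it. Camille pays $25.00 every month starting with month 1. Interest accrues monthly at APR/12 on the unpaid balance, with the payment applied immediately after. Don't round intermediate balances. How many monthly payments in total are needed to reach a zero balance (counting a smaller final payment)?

21 months

Promo months 1–15 at r₀ = 3.2%/12 = 0.00266667; months 16+ at r₁ = 24.8%/12 = 0.0206667.
After month 15: iterate B ← B·(1+r₀) − $25.00 for 15 months → $138.30.
Then at r₁ with $25.00/mo: n₂ = −ln(1 − r₁·B/P)/ln(1+r₁) ≈ 5.93 → 6 more payments.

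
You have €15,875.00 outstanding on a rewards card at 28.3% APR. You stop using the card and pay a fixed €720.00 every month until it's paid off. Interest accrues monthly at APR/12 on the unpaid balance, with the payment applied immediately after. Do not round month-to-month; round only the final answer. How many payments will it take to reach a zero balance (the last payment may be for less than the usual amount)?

Monthly rate r = 28.3%/12 = 2.35833% = 0.0235833.
Recurrence: B ← B·(1+r) − €720.00.
Month 1: interest €374.39; balance after payment €15,529.39.
Month 2: interest €366.23; balance after payment €15,175.62.
Closed form: n = −ln(1 − rB₀/P)/ln(1+r) = −ln(0.48002)/ln(1.02358) ≈ 31.486, so the balance reaches zero during payment 32.

32 payments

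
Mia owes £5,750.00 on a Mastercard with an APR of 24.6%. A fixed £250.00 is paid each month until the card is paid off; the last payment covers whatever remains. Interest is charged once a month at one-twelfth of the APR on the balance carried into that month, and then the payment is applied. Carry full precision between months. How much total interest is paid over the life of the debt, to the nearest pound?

£2,107

Monthly rate r = 24.6%/12 = 2.05% = 0.0205.
Payoff takes n = ⌈−ln(1 − rB₀/P)/ln(1+r)⌉ = ⌈31.426⌉ = 32 payments; the last is £107.05.
Total paid = 31·£250.00 + £107.05 = £7,857.05.
Total interest = total paid − principal = £7,857.05 − £5,750.00 = £2,107.05.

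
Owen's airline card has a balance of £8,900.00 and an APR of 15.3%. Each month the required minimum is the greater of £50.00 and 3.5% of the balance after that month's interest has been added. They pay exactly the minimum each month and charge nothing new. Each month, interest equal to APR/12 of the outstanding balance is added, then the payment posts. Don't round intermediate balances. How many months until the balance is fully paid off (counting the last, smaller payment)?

116 months

Monthly rate r = 15.3%/12 = 1.275% = 0.01275.
While 3.5% of the post-interest balance exceeds £50.00, each month B ← (B·(1+r))·(1 − 0.035), i.e. B shrinks by the factor (1+r)·0.965 = 0.9773.
This holds for months 1–81. Entering month 82 the balance is £1,386.07; 3.5% of the post-interest balance is now below £50.00, so the flat £50.00 minimum applies from here.
From month 82 a fixed £50.00 at rate r clears £1,386.07 in 35 more payments. Total: 81 + 35 = 116 months.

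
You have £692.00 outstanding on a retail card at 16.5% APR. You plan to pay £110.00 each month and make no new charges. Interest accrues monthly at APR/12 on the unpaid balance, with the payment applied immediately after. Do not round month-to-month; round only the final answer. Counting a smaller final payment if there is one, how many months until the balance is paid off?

7 months

Monthly rate r = 16.5%/12 = 1.375% = 0.01375.
Recurrence: B ← B·(1+r) − £110.00.
Month 1: interest £9.52; balance after payment £591.51.
Month 2: interest £8.13; balance after payment £489.65.
Closed form: n = −ln(1 − rB₀/P)/ln(1+r) = −ln(0.9135)/ln(1.01375) ≈ 6.625, so the balance reaches zero during payment 7.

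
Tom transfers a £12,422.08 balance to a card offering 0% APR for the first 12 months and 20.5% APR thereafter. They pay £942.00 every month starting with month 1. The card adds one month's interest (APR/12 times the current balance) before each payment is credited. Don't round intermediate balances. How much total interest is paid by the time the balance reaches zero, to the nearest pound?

Promo months 1–12 at r₀ = 0%/12 = 0; months 13+ at r₁ = 20.5%/12 = 0.0170833.
After month 12 (no interest yet): B = £12,422.08 − 12·£942.00 = £1,118.08.
Then at r₁ with £942.00/mo: n₂ = −ln(1 − r₁·B/P)/ln(1+r₁) ≈ 1.21 → 2 more payments.
Total paid = 13·£942.00 + £198.51 = £12,444.51; interest = £12,444.51 − £12,422.08 = £22.43.

£22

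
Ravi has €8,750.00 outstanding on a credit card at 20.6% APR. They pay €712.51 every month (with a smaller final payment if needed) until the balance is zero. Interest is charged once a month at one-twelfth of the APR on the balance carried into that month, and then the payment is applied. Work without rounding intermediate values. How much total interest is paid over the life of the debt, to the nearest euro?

Monthly rate r = 20.6%/12 = 1.71667% = 0.0171667.
Payoff takes n = ⌈−ln(1 − rB₀/P)/ln(1+r)⌉ = ⌈13.910⌉ = 14 payments; the last is €648.61.
Total paid = 13·€712.51 + €648.61 = €9,911.24.
Total interest = total paid − principal = €9,911.24 − €8,750.00 = €1,161.24.

€1,161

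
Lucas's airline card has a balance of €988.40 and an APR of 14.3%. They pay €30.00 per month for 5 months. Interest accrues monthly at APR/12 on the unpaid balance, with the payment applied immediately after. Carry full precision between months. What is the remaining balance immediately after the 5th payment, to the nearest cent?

€895.09

Monthly rate r = 14.3%/12 = 1.19167% = 0.0119167.
Each month: B ← B·(1+r) − €30.00.
Month 1: interest €11.78; balance after payment €970.18.
Month 2: interest €11.56; balance after payment €951.74.
Month 3: interest €11.34; balance after payment €933.08.
Month 4: interest €11.12; balance after payment €914.20.
Month 5: interest €10.89; balance after payment €895.09.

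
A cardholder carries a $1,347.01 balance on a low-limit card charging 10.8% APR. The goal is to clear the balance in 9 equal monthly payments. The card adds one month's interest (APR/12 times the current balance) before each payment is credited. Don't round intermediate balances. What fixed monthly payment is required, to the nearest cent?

Monthly rate r = 10.8%/12 = 0.9% = 0.009.
Level-payment amortization: P = B₀·r / (1 − (1+r)^(−n)) = 1347.01·0.009 / (1 − 1.009^(−9)).
Denominator 1 − (1+r)^(−9) = 0.0774721117.
P = 12.1231 / 0.0774721117 ≈ 156.48.

$156.48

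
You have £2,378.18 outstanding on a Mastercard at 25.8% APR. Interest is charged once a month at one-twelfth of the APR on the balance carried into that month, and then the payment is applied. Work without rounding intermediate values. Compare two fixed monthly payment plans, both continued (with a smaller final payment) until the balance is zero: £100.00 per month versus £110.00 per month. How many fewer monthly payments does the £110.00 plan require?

Monthly rate r = 25.8%/12 = 2.15% = 0.0215.
At £100.00/mo: n = ⌈−ln(1 − rB₀/P)/ln(1+r)⌉ = 34 payments (last £66.26); total interest = total paid − £2,378.18 = £988.08.
At £110.00/mo: 30 payments (last £43.05); total interest £854.87.
Payments saved = 34 − 30 = 4.

4 fewer payments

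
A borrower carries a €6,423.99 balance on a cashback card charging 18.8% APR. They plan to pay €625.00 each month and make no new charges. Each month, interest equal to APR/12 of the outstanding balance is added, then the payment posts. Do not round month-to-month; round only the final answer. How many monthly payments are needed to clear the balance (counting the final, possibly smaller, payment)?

12 months

Monthly rate r = 18.8%/12 = 1.56667% = 0.0156667.
Recurrence: B ← B·(1+r) − €625.00.
Month 1: interest €100.64; balance after payment €5,899.63.
Month 2: interest €92.43; balance after payment €5,367.06.
Closed form: n = −ln(1 − rB₀/P)/ln(1+r) = −ln(0.83897)/ln(1.01567) ≈ 11.295, so the balance reaches zero during payment 12.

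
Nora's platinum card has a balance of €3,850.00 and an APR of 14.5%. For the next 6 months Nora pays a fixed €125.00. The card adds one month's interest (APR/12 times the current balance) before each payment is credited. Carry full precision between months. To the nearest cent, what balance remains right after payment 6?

€3,364.67

Monthly rate r = 14.5%/12 = 1.20833% = 0.0120833.
Each month: B ← B·(1+r) − €125.00.
Month 1: interest €46.52; balance after payment €3,771.52.
Month 2: interest €45.57; balance after payment €3,692.09.
Month 3: interest €44.61; balance after payment €3,611.71.
Month 4: interest €43.64; balance after payment €3,530.35.
Month 5: interest €42.66; balance after payment €3,448.01.
Month 6: interest €41.66; balance after payment €3,364.67.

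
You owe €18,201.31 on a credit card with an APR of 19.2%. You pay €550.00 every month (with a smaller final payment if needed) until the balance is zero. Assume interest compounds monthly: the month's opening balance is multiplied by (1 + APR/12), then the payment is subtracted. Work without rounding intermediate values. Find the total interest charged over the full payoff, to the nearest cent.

Monthly rate r = 19.2%/12 = 1.6% = 0.016.
Payoff takes n = ⌈−ln(1 − rB₀/P)/ln(1+r)⌉ = ⌈47.497⌉ = 48 payments; the last is €274.69.
Total paid = 47·€550.00 + €274.69 = €26,124.69.
Total interest = total paid − principal = €26,124.69 − €18,201.31 = €7,923.38.

€7,923.38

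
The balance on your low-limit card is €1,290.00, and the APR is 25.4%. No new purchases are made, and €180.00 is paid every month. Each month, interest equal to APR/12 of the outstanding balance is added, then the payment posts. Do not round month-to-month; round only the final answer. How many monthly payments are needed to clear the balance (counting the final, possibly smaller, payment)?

Monthly rate r = 25.4%/12 = 2.11667% = 0.0211667.
Recurrence: B ← B·(1+r) − €180.00.
Month 1: interest €27.30; balance after payment €1,137.31.
Month 2: interest €24.07; balance after payment €981.38.
Closed form: n = −ln(1 − rB₀/P)/ln(1+r) = −ln(0.84831)/ln(1.02117) ≈ 7.854, so the balance reaches zero during payment 8.

8 payments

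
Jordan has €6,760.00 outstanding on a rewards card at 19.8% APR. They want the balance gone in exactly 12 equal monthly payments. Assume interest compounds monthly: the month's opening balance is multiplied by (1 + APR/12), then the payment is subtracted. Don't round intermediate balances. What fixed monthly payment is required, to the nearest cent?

€625.56

Monthly rate r = 19.8%/12 = 1.65% = 0.0165.
Level-payment amortization: P = B₀·r / (1 − (1+r)^(−n)) = 6760.00·0.0165 / (1 − 1.0165^(−12)).
Denominator 1 − (1+r)^(−12) = 0.178303562.
P = 111.54 / 0.178303562 ≈ 625.56.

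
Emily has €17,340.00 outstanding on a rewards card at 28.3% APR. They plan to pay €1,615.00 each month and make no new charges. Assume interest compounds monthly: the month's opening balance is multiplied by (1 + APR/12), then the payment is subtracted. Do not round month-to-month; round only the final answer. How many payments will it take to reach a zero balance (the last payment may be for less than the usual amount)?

13 months

Monthly rate r = 28.3%/12 = 2.35833% = 0.0235833.
Recurrence: B ← B·(1+r) − €1,615.00.
Month 1: interest €408.94; balance after payment €16,133.94.
Month 2: interest €380.49; balance after payment €14,899.43.
Closed form: n = −ln(1 − rB₀/P)/ln(1+r) = −ln(0.74679)/ln(1.02358) ≈ 12.526, so the balance reaches zero during payment 13.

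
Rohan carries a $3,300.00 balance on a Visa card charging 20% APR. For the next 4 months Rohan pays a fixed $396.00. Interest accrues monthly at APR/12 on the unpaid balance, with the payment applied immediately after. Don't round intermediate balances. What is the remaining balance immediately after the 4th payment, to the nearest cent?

$1,901.52

Monthly rate r = 20%/12 = 1.66667% = 0.0166667.
Each month: B ← B·(1+r) − $396.00.
Month 1: interest $55.00; balance after payment $2,959.00.
Month 2: interest $49.32; balance after payment $2,612.32.
Month 3: interest $43.54; balance after payment $2,259.86.
Month 4: interest $37.66; balance after payment $1,901.52.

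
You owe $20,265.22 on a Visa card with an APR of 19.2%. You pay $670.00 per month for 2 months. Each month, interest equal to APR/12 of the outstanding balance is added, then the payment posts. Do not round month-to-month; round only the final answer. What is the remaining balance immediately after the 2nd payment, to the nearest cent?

Monthly rate r = 19.2%/12 = 1.6% = 0.016.
Each month: B ← B·(1+r) − $670.00.
Month 1: interest $324.24; balance after payment $19,919.46.
Month 2: interest $318.71; balance after payment $19,568.17.

$19,568.17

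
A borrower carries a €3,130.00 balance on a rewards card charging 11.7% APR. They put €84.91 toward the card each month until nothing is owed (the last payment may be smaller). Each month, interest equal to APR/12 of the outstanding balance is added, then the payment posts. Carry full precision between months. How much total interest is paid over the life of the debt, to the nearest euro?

Monthly rate r = 11.7%/12 = 0.975% = 0.00975.
Payoff takes n = ⌈−ln(1 − rB₀/P)/ln(1+r)⌉ = ⌈45.901⌉ = 46 payments; the last is €76.53.
Total paid = 45·€84.91 + €76.53 = €3,897.48.
Total interest = total paid − principal = €3,897.48 − €3,130.00 = €767.48.

€767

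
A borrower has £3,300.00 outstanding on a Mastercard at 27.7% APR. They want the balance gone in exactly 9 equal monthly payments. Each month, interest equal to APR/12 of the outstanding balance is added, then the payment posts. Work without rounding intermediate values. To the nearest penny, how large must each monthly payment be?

£410.27

Monthly rate r = 27.7%/12 = 2.30833% = 0.0230833.
Level-payment amortization: P = B₀·r / (1 − (1+r)^(−n)) = 3300.00·0.0230833 / (1 − 1.02308^(−9)).
Denominator 1 − (1+r)^(−9) = 0.185669105.
P = 76.175 / 0.185669105 ≈ 410.27.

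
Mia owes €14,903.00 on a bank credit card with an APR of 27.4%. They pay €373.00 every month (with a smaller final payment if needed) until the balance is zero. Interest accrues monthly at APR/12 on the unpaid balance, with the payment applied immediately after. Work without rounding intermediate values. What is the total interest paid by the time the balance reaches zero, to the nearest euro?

Monthly rate r = 27.4%/12 = 2.28333% = 0.0228333.
Payoff takes n = ⌈−ln(1 − rB₀/P)/ln(1+r)⌉ = ⌈107.800⌉ = 108 payments; the last is €299.03.
Total paid = 107·€373.00 + €299.03 = €40,210.03.
Total interest = total paid − principal = €40,210.03 − €14,903.00 = €25,307.03.

€25,307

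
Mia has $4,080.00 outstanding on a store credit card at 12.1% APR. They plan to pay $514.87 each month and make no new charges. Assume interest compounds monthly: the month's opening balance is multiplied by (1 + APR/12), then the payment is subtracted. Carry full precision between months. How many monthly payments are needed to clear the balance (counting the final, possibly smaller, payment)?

Monthly rate r = 12.1%/12 = 1.00833% = 0.0100833.
Recurrence: B ← B·(1+r) − $514.87.
Month 1: interest $41.14; balance after payment $3,606.27.
Month 2: interest $36.36; balance after payment $3,127.76.
Closed form: n = −ln(1 − rB₀/P)/ln(1+r) = −ln(0.9201)/ln(1.01008) ≈ 8.300, so the balance reaches zero during payment 9.

9 payments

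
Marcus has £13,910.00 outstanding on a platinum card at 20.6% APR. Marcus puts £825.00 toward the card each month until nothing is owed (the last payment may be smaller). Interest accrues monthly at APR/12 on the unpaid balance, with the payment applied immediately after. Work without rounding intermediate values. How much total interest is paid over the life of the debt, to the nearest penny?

Monthly rate r = 20.6%/12 = 1.71667% = 0.0171667.
Payoff takes n = ⌈−ln(1 − rB₀/P)/ln(1+r)⌉ = ⌈20.075⌉ = 21 payments; the last is £62.67.
Total paid = 20·£825.00 + £62.67 = £16,562.67.
Total interest = total paid − principal = £16,562.67 − £13,910.00 = £2,652.67.

£2,652.67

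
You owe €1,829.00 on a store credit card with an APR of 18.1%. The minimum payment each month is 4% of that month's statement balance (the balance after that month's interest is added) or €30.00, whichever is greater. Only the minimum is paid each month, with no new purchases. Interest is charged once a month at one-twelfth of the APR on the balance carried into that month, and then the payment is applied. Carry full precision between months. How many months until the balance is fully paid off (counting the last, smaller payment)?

67 months

Monthly rate r = 18.1%/12 = 1.50833% = 0.0150833.
While 4% of the post-interest balance exceeds €30.00, each month B ← (B·(1+r))·(1 − 0.04), i.e. B shrinks by the factor (1+r)·0.96 = 0.97448.
This holds for months 1–36. Entering month 37 the balance is €721.17; 4% of the post-interest balance is now below €30.00, so the flat €30.00 minimum applies from here.
From month 37 a fixed €30.00 at rate r clears €721.17 in 31 more payments. Total: 36 + 31 = 67 months.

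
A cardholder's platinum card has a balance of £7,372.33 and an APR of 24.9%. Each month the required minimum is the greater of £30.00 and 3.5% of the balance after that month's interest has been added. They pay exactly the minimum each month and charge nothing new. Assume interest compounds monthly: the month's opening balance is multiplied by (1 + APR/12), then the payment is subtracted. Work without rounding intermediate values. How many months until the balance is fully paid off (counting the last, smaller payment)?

Monthly rate r = 24.9%/12 = 2.075% = 0.02075.
While 3.5% of the post-interest balance exceeds £30.00, each month B ← (B·(1+r))·(1 − 0.035), i.e. B shrinks by the factor (1+r)·0.965 = 0.98502.
This holds for months 1–144. Entering month 145 the balance is £839.32; 3.5% of the post-interest balance is now below £30.00, so the flat £30.00 minimum applies from here.
From month 145 a fixed £30.00 at rate r clears £839.32 in 43 more payments. Total: 144 + 43 = 187 months.

187 months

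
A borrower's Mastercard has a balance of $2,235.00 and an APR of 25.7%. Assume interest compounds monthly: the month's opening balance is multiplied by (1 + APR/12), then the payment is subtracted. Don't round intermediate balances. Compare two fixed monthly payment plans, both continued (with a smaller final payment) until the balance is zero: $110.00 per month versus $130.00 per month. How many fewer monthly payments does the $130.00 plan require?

Monthly rate r = 25.7%/12 = 2.14167% = 0.0214167.
At $110.00/mo: n = ⌈−ln(1 − rB₀/P)/ln(1+r)⌉ = 27 payments (last $105.10); total interest = total paid − $2,235.00 = $730.10.
At $130.00/mo: 22 payments (last $87.32); total interest $582.32.
Payments saved = 27 − 22 = 5.

5 fewer payments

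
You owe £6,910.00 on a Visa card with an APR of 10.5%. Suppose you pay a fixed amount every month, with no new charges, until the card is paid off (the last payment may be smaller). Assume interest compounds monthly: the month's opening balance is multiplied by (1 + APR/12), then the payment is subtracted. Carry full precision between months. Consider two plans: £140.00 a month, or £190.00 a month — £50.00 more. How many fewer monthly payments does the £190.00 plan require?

Monthly rate r = 10.5%/12 = 0.875% = 0.00875.
At £140.00/mo: n = ⌈−ln(1 − rB₀/P)/ln(1+r)⌉ = 65 payments (last £126.20); total interest = total paid − £6,910.00 = £2,176.20.
At £190.00/mo: 44 payments (last £184.10); total interest £1,444.10.
Payments saved = 65 − 44 = 21.

21 fewer payments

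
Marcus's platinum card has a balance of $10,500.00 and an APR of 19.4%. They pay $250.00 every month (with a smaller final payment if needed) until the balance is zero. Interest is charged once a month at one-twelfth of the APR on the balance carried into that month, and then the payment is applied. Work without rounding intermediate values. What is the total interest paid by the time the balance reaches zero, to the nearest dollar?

Monthly rate r = 19.4%/12 = 1.61667% = 0.0161667.
Payoff takes n = ⌈−ln(1 − rB₀/P)/ln(1+r)⌉ = ⌈70.854⌉ = 71 payments; the last is $213.78.
Total paid = 70·$250.00 + $213.78 = $17,713.78.
Total interest = total paid − principal = $17,713.78 − $10,500.00 = $7,213.78.

$7,214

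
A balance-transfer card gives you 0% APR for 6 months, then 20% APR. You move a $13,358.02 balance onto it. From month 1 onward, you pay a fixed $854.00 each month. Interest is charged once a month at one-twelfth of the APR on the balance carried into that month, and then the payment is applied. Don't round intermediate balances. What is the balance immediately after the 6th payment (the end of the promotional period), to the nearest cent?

Promo months 1–6 at r₀ = 0%/12 = 0; months 7+ at r₁ = 20%/12 = 0.0166667.
After month 6 (no interest yet): B = $13,358.02 − 6·$854.00 = $8,234.02.

$8,234.02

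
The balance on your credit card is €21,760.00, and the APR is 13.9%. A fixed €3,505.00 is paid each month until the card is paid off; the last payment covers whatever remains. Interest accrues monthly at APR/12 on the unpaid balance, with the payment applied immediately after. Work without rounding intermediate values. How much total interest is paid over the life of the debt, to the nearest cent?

Monthly rate r = 13.9%/12 = 1.15833% = 0.0115833.
Payoff takes n = ⌈−ln(1 − rB₀/P)/ln(1+r)⌉ = ⌈6.480⌉ = 7 payments; the last is €1,687.64.
Total paid = 6·€3,505.00 + €1,687.64 = €22,717.64.
Total interest = total paid − principal = €22,717.64 − €21,760.00 = €957.64.

€957.64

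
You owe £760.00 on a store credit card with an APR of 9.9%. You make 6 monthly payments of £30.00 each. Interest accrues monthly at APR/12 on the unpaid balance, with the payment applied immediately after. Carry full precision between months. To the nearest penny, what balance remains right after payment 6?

Monthly rate r = 9.9%/12 = 0.825% = 0.00825.
Each month: B ← B·(1+r) − £30.00.
Month 1: interest £6.27; balance after payment £736.27.
Month 2: interest £6.07; balance after payment £712.34.
Month 3: interest £5.88; balance after payment £688.22.
Month 4: interest £5.68; balance after payment £663.90.
Month 5: interest £5.48; balance after payment £639.38.
Month 6: interest £5.27; balance after payment £614.65.

£614.65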